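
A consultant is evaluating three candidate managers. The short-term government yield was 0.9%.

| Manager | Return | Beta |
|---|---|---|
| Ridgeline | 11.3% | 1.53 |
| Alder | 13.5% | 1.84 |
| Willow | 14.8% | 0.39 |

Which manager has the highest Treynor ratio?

Ridgeline: Treynor = (11.3% − 0.9%) / 1.53 = 6.797
Alder: Treynor = (13.5% − 0.9%) / 1.84 = 6.848
Willow: Treynor = (14.8% − 0.9%) / 0.39 = 35.641
Highest: Willow (35.641).

Willow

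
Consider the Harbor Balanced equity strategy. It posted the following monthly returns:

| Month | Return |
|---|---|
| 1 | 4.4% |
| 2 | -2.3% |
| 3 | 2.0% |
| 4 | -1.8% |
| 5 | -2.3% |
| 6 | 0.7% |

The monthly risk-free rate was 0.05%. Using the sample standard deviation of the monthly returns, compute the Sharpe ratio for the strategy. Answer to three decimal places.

r̄ = (4.4 − 2.3 + 2 − 1.8 − 2.3 + 0.7) / 6 = 0.1167%
Sample std dev = √[37.5883 / 5] = 2.7418%
Sharpe = (r̄ − rf) / σ = (0.1167 − 0.05) / 2.7418 = 0.0667 / 2.7418 = 0.0243

0.024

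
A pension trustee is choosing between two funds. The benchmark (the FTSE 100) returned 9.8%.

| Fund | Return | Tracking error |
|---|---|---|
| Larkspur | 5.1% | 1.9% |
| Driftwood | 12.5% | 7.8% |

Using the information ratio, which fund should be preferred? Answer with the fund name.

Driftwood

Larkspur: IR = (5.1% − 9.8%) / 1.9% = -2.474
Driftwood: IR = (12.5% − 9.8%) / 7.8% = 0.346
Highest: Driftwood (0.346).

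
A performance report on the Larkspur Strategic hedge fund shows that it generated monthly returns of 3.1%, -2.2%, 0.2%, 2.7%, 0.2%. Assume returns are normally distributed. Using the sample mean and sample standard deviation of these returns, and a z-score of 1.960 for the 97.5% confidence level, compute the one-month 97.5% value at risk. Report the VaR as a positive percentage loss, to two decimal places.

3.43

r̄ = (3.1 − 2.2 + 0.2 + 2.7 + 0.2) / 5 = 0.8000%
Sample std dev = √[18.6200 / 4] = 2.1575%
VaR = −(r̄ − z·σ) = −(0.8000 − 1.960 × 2.1575) = −(-3.4287) = 3.4287%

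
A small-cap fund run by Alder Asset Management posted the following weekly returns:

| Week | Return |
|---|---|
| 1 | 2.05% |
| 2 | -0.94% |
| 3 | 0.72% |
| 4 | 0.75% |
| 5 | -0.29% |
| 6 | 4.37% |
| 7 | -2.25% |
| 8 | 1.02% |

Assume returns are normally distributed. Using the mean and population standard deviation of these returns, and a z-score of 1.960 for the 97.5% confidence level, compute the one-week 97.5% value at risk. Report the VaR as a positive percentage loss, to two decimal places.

2.97

μ = (2.05 − 0.94 + 0.72 + 0.75 − 0.29 + 4.37 − 2.25 + 1.02) / 8 = 0.6788%
Population std dev = √[27.7653 / 8] = 1.8630%
VaR = −(μ − z·σ) = −(0.6788 − 1.960 × 1.8630) = −(-2.9727) = 2.9727%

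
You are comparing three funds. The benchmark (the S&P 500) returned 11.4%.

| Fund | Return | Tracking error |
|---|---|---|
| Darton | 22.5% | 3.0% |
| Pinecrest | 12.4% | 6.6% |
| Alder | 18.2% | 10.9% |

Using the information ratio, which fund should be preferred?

Darton: IR = (22.5% − 11.4%) / 3.0% = 3.700
Pinecrest: IR = (12.4% − 11.4%) / 6.6% = 0.152
Alder: IR = (18.2% − 11.4%) / 10.9% = 0.624
Highest: Darton (3.700).

Darton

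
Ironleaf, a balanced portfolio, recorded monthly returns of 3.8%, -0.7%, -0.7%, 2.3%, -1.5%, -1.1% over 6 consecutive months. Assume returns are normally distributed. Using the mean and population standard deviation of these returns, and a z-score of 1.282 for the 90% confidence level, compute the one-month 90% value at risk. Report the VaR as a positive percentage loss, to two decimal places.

2.18

r̄ = (3.8 − 0.7 − 0.7 + 2.3 − 1.5 − 1.1) / 6 = 0.3500%
Population σ = √[Σ(r − r̄)² / 6] = √[23.4350 / 6] = √3.9058 = 1.9763%
VaR = −(r̄ − z·σ) = −(0.3500 − 1.282 × 1.9763) = −(-2.1836) = 2.1836%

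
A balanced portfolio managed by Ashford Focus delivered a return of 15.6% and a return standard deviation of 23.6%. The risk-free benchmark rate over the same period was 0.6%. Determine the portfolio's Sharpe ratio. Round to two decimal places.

0.64

Sharpe = (Rp − Rf) / σp = (15.6% − 0.6%) / 23.6% = 15.00% / 23.6% = 0.6356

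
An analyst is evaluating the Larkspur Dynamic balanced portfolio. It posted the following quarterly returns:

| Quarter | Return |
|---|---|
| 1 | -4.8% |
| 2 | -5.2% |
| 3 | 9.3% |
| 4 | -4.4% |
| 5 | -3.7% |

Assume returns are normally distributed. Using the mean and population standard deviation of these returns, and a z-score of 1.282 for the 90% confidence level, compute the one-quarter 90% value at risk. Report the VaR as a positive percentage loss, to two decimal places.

Mean return r̄ = -8.80 / 5 = -1.7600%
Population σ = √[Σ(r − r̄)² / 5] = √[154.1320 / 5] = √30.8264 = 5.5522%
VaR = −(r̄ − z·σ) = −(-1.7600 − 1.282 × 5.5522) = −(-8.8779) = 8.8779%

8.88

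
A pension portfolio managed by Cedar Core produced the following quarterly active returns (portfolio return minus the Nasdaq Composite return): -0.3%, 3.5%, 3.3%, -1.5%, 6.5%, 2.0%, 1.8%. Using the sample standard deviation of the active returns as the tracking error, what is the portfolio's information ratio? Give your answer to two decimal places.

Mean return r̄ = 15.30 / 7 = 2.1857%
Sample σ = √[Σ(r − r̄)² / 6] = √[41.5286 / 6] = √6.9214 = 2.6309%
IR = r̄ / tracking error = 2.1857 / 2.6309 = 0.8308

0.83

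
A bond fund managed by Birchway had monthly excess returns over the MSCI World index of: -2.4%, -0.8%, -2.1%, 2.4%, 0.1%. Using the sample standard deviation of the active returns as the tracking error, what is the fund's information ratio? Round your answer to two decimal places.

-0.29

Mean return μ = -2.80 / 5 = -0.5600%
Σ(r − μ)² = 15.0120; sample σ = √(15.0120/4) = 1.9373%
IR = μ / tracking error = -0.5600 / 1.9373 = -0.2891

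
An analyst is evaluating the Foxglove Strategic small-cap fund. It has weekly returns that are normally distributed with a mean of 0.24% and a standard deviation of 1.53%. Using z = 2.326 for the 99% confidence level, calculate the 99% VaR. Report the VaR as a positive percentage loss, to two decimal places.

VaR (as % loss) = −(μ − z·σ) = −(0.24% − 2.326 × 1.53%) = −(-3.31878%) = 3.31878%

3.32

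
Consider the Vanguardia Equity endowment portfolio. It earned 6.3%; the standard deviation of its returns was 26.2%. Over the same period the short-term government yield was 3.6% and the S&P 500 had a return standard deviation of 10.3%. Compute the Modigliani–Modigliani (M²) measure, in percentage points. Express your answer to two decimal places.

4.66

Sharpe = (Rp − Rf) / σp = (6.3% − 3.6%) / 26.2% = 0.1031
M² = Rf + Sharpe × σm = 3.6% + 0.1031 × 10.3% = 4.6619%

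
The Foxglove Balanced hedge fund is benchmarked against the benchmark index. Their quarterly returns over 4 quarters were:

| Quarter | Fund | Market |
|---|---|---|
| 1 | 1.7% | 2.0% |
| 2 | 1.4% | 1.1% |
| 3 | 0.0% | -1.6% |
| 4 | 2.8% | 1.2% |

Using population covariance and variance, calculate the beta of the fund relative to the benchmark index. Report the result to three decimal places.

r̄p = 1.4750%,  r̄m = 0.6750%
Cov = Σ(rp − r̄p)(rm − r̄m) / 4 = 1.0794
Var(rm) = Σ(rm − r̄m)² / 4 = 1.8469
β = Cov / Var = 1.0794 / 1.8469 = 0.5844

0.584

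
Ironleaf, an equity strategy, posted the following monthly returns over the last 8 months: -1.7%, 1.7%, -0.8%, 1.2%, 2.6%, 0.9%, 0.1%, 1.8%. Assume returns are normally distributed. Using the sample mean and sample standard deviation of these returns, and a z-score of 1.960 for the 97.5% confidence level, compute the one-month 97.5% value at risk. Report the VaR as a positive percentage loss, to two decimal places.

r̄ = (-1.7 + 1.7 − 0.8 + 1.2 + 2.6 + 0.9 + 0.1 + 1.8) / 8 = 0.7250%
Sample σ = √[Σ(r − r̄)² / 7] = √[14.4750 / 7] = √2.0679 = 1.4380%
VaR = −(r̄ − z·σ) = −(0.7250 − 1.960 × 1.4380) = −(-2.0935) = 2.0935%

2.09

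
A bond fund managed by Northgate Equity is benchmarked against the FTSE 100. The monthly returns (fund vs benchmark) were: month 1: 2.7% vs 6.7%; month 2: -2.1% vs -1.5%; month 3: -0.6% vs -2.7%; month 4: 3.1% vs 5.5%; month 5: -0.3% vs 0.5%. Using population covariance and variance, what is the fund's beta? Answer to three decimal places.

0.497

r̄p = 0.5600%,  r̄m = 1.7000%
Cov = Σ(rp − r̄p)(rm − r̄m) / 5 = 7.0000
Var(rm) = Σ(rm − r̄m)² / 5 = 14.0960
β = Cov / Var = 7.0000 / 14.0960 = 0.4966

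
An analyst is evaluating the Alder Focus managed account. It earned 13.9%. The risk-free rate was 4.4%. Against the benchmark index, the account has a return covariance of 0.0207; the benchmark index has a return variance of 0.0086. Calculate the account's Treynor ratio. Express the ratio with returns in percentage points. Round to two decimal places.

3.95

β = Cov / Var = 0.0207 / 0.0086 = 2.4070
Treynor = (Rp − Rf) / β = (13.9% − 4.4%) / 2.4070 = 9.50 / 2.4070 = 3.9468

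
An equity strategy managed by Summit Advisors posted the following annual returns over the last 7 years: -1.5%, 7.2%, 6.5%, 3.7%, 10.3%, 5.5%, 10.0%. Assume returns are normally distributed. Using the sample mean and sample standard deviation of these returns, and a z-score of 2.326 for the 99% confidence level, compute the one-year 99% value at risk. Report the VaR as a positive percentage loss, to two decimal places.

μ = (-1.5 + 7.2 + 6.5 + 3.7 + 10.3 + 5.5 + 10) / 7 = 5.9571%
Σ(r − μ)² = 97.9571; sample σ = √(97.9571/6) = 4.0406%
VaR = −(μ − z·σ) = −(5.9571 − 2.326 × 4.0406) = −(-3.4413) = 3.4413%

3.44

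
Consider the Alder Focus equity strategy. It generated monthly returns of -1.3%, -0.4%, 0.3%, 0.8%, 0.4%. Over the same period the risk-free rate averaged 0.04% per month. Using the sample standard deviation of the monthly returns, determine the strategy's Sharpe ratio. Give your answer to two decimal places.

r̄ = (-1.3 − 0.4 + 0.3 + 0.8 + 0.4) / 5 = -0.0400%
Σ(r − r̄)² = (-1.3 − (-0.0400))² + (-0.4 − (-0.0400))² + (0.3 − (-0.0400))² + … = 2.7320
sample σ = √(2.7320 / 4) = √0.6830 = 0.8264%
Sharpe = (r̄ − rf) / σ = (-0.0400 − 0.04) / 0.8264 = -0.0800 / 0.8264 = -0.0968

-0.10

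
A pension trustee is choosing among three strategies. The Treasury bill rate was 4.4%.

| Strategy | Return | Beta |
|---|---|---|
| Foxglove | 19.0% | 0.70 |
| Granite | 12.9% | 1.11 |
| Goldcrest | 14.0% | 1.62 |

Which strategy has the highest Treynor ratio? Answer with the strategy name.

Foxglove: Treynor = (19.0% − 4.4%) / 0.70 = 20.857
Granite: Treynor = (12.9% − 4.4%) / 1.11 = 7.658
Goldcrest: Treynor = (14.0% − 4.4%) / 1.62 = 5.926
Highest: Foxglove (20.857).

Foxglove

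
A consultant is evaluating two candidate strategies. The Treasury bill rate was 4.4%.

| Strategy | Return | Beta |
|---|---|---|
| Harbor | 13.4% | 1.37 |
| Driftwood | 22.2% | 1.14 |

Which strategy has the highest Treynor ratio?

Harbor: Treynor = (13.4% − 4.4%) / 1.37 = 6.569
Driftwood: Treynor = (22.2% − 4.4%) / 1.14 = 15.614
Highest: Driftwood (15.614).

Driftwood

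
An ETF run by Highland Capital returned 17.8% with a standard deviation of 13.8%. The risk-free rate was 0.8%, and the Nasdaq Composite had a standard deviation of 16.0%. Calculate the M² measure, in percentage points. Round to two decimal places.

Sharpe = (Rp − Rf) / σp = (17.8% − 0.8%) / 13.8% = 1.2319
M² = Rf + Sharpe × σm = 0.8% + 1.2319 × 16.0% = 20.5104%

20.51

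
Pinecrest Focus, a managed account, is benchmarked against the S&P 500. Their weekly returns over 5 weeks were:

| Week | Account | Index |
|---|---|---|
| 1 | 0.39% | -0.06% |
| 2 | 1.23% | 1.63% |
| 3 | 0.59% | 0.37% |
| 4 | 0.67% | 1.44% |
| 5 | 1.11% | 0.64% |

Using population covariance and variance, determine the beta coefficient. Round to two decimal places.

0.33

r̄p = 0.7980%,  r̄m = 0.8040%
Cov = Σ(rp − r̄p)(rm − r̄m) / 5 = 0.1334
Var(rm) = Σ(rm − r̄m)² / 5 = 0.4097
β = Cov / Var = 0.1334 / 0.4097 = 0.3256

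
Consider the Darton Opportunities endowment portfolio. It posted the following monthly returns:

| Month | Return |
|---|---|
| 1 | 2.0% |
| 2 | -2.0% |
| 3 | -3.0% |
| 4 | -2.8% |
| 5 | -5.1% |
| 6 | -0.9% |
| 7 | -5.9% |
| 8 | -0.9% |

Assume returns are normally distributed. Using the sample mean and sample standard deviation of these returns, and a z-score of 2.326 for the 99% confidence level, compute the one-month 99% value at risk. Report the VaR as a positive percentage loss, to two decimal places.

Mean return r̄ = -18.60 / 8 = -2.3250%
Sample std dev = √[44.0350 / 7] = 2.5081%
VaR = −(r̄ − z·σ) = −(-2.3250 − 2.326 × 2.5081) = −(-8.1588) = 8.1588%

8.16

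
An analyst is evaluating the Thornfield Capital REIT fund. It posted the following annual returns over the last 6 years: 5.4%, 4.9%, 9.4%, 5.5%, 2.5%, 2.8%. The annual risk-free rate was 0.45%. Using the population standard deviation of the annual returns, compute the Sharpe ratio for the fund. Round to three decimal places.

2.044

r̄ = (5.4 + 4.9 + 9.4 + 5.5 + 2.5 + 2.8) / 6 = 5.0833%
Σ(r − r̄)² = 30.8283; population σ = √(30.8283/6) = 2.2667%
Sharpe = (r̄ − rf) / σ = (5.0833 − 0.45) / 2.2667 = 4.6333 / 2.2667 = 2.0441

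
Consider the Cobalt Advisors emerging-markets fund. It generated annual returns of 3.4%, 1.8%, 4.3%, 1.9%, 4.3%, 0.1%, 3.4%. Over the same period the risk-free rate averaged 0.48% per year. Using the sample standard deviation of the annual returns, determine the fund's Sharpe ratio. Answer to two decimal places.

Mean return μ = 19.20 / 7 = 2.7429%
Sample std dev = √[14.2971 / 6] = 1.5436%
Sharpe = (μ − rf) / σ = (2.7429 − 0.48) / 1.5436 = 2.2629 / 1.5436 = 1.4660

1.47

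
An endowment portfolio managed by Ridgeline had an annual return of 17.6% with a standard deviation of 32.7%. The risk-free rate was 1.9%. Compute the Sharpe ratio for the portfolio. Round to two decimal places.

Sharpe = (Rp − Rf) / σp = (17.6% − 1.9%) / 32.7% = 15.70% / 32.7% = 0.4801

0.48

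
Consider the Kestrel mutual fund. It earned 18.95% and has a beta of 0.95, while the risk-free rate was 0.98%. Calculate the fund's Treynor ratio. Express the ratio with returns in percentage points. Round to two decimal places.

Treynor = (Rp − Rf) / β = (18.95% − 0.98%) / 0.95 = 17.97 / 0.95 = 18.9158

18.92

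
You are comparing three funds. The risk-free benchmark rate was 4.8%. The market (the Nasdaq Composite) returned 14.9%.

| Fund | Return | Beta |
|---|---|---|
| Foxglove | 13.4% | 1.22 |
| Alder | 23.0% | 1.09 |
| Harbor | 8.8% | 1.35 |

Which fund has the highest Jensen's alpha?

Alder

Foxglove: α = 13.4% − [4.8% + 1.22 × (14.9% − 4.8%)] = -3.722
Alder: α = 23.0% − [4.8% + 1.09 × (14.9% − 4.8%)] = 7.191
Harbor: α = 8.8% − [4.8% + 1.35 × (14.9% − 4.8%)] = -9.635
Highest: Alder (7.191).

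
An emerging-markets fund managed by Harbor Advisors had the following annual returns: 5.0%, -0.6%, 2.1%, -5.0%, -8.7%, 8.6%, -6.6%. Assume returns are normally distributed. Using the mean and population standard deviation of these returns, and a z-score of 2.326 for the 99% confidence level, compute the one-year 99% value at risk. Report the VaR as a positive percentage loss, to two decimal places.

μ = (5 − 0.6 + 2.1 − 5 − 8.7 + 8.6 − 6.6) / 7 = -0.7429%
Population std dev = √[244.1171 / 7] = 5.9054%
VaR = −(μ − z·σ) = −(-0.7429 − 2.326 × 5.9054) = −(-14.4789) = 14.4789%

14.48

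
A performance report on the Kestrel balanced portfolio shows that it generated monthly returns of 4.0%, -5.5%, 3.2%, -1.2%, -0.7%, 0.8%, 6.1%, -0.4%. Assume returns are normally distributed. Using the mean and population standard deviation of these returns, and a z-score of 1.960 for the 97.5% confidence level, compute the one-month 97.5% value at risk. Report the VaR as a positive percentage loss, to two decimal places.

r̄ = (4 − 5.5 + 3.2 − 1.2 − 0.7 + 0.8 + 6.1 − 0.4) / 8 = 6.30 / 8 = 0.7875%
Σ(r − r̄)² = (4 − 0.7875)² + (-5.5 − 0.7875)² + … = 91.4688
σ = √[91.4688 / 8] = 3.3814%
VaR = −(r̄ − z·σ) = −(0.7875 − 1.960 × 3.3814) = −(-5.8400) = 5.8400%

5.84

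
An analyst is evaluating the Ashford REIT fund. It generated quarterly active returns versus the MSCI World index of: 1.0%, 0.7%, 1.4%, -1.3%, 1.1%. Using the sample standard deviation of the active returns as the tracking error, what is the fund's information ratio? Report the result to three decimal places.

r̄ = (1 + 0.7 + 1.4 − 1.3 + 1.1) / 5 = 0.5800%
Σ(r − r̄)² = 4.6680; sample σ = √(4.6680/4) = 1.0803%
IR = r̄ / tracking error = 0.5800 / 1.0803 = 0.5369

0.537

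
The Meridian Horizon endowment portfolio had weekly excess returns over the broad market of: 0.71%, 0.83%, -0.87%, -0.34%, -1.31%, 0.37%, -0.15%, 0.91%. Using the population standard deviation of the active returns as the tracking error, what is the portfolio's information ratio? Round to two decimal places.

r̄ = (0.71 + 0.83 − 0.87 − 0.34 − 1.31 + 0.37 − 0.15 + 0.91) / 8 = 0.0188%
Σ(r − r̄)² = (0.71 − 0.0188)² + (0.83 − 0.0188)² + … = 4.7663
population σ = √(4.7663 / 8) = √0.5958 = 0.7719%
IR = r̄ / tracking error = 0.0188 / 0.7719 = 0.0244

0.02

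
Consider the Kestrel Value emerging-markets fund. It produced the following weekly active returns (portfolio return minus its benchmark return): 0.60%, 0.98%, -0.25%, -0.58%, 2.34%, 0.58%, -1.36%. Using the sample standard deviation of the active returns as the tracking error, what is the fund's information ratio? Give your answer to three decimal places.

r̄ = (0.6 + 0.98 − 0.25 − 0.58 + 2.34 + 0.58 − 1.36) / 7 = 2.310 / 7 = 0.3300%
Σ(r − r̄)² = (0.6 − 0.3300)² + (0.98 − 0.3300)² + (-0.25 − 0.3300)² + … = 8.6186
σ = √[8.6186 / 6] = 1.1985%
IR = r̄ / tracking error = 0.3300 / 1.1985 = 0.2753

0.275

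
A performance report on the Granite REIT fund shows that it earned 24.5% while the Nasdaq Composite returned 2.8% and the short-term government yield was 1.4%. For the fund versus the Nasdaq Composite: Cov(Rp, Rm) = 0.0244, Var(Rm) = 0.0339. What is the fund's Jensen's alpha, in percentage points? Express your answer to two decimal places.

22.09

β = Cov / Var = 0.0244 / 0.0339 = 0.7198
E[R] = Rf + β(Rm − Rf) = 1.4% + 0.7198 × (2.8% − 1.4%) = 2.4077%
α = Rp − E[R] = 24.5% − 2.4077% = 22.0923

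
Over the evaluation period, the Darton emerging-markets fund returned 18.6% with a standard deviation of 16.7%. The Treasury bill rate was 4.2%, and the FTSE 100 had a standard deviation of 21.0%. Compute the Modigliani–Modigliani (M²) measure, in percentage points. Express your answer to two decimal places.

22.31

Sharpe = (Rp − Rf) / σp = (18.6% − 4.2%) / 16.7% = 0.8623
M² = Rf + Sharpe × σm = 4.2% + 0.8623 × 21.0% = 22.3083%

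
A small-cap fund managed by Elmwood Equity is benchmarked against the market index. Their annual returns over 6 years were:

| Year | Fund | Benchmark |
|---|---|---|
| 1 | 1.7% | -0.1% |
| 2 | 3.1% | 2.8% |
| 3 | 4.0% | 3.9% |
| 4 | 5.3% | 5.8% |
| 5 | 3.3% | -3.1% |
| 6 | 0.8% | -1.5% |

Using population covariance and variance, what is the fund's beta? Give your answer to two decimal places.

r̄p = 3.0333%,  r̄m = 1.3000%
Cov = Σ(rp − r̄p)(rm − r̄m) / 6 = 3.2933
Var(rm) = Σ(rm − r̄m)² / 6 = 9.7367
β = Cov / Var = 3.2933 / 9.7367 = 0.3382

0.34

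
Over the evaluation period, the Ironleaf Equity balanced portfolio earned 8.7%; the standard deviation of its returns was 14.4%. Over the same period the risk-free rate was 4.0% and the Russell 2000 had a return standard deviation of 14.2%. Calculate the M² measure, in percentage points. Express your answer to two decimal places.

8.63

Sharpe = (Rp − Rf) / σp = (8.7% − 4.0%) / 14.4% = 0.3264
M² = Rf + Sharpe × σm = 4.0% + 0.3264 × 14.2% = 8.6349%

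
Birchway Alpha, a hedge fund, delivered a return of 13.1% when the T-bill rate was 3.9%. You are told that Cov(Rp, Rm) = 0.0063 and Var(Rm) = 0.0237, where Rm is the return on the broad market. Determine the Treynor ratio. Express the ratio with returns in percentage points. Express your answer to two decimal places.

β = Cov / Var = 0.0063 / 0.0237 = 0.2658
Treynor = (Rp − Rf) / β = (13.1% − 3.9%) / 0.2658 = 9.20 / 0.2658 = 34.6125

34.61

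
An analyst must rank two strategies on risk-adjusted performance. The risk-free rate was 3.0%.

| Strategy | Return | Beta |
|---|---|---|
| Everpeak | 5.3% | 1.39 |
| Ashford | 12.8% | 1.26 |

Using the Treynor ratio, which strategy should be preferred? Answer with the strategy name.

Ashford

Everpeak: Treynor = (5.3% − 3.0%) / 1.39 = 1.655
Ashford: Treynor = (12.8% − 3.0%) / 1.26 = 7.778
Highest: Ashford (7.778).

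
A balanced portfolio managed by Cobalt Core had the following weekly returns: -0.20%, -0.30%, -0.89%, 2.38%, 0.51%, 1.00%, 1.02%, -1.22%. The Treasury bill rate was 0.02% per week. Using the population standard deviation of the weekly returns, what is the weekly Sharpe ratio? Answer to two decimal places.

μ = (-0.2 − 0.3 − 0.89 + 2.38 + 0.51 + 1 + 1.02 − 1.22) / 8 = 0.2875%
Σ(r − μ)² = 9.7142; population σ = √(9.7142/8) = 1.1019%
Sharpe = (μ − rf) / σ = (0.2875 − 0.02) / 1.1019 = 0.2675 / 1.1019 = 0.2428

0.24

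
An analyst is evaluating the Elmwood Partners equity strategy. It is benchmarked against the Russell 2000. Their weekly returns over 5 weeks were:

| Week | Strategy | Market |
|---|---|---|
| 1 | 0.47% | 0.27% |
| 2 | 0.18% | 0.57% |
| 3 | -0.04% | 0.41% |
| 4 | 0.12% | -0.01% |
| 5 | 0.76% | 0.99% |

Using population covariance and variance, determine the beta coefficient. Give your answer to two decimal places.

0.54

r̄p = 0.2980%,  r̄m = 0.4460%
Cov = Σ(rp − r̄p)(rm − r̄m) / 5 = 0.0600
Var(rm) = Σ(rm − r̄m)² / 5 = 0.1103
β = Cov / Var = 0.0600 / 0.1103 = 0.5440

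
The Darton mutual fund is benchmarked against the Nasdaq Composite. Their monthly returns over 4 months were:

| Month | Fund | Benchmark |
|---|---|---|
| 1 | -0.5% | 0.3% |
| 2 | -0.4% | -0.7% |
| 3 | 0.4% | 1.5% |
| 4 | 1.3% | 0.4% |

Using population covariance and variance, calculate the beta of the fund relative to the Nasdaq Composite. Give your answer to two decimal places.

0.39

r̄p = 0.2000%,  r̄m = 0.3750%
Cov = Σ(rp − r̄p)(rm − r̄m) / 4 = 0.2375
Var(rm) = Σ(rm − r̄m)² / 4 = 0.6069
β = Cov / Var = 0.2375 / 0.6069 = 0.3913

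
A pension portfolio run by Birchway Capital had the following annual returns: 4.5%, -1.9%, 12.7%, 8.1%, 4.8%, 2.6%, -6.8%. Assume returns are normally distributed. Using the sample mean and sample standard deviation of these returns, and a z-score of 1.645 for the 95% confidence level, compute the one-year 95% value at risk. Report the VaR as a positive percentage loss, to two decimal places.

7.07

Mean return μ = 24.00 / 7 = 3.4286%
Σ(r − μ)² = 244.5143; sample σ = √(244.5143/6) = 6.3838%
VaR = −(μ − z·σ) = −(3.4286 − 1.645 × 6.3838) = −(-7.0728) = 7.0728%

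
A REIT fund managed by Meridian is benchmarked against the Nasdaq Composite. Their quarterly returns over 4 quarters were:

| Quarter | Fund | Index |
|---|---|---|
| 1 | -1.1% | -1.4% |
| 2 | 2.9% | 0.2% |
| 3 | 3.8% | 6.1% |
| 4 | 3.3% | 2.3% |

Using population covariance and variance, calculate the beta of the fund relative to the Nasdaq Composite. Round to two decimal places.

r̄p = 2.2250%,  r̄m = 1.8000%
Cov = Σ(rp − r̄p)(rm − r̄m) / 4 = 4.2175
Var(rm) = Σ(rm − r̄m)² / 4 = 7.8850
β = Cov / Var = 4.2175 / 7.8850 = 0.5349

0.53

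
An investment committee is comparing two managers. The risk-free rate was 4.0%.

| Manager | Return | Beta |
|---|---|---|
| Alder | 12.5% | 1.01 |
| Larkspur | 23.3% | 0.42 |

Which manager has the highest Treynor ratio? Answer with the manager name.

Alder: Treynor = (12.5% − 4.0%) / 1.01 = 8.416
Larkspur: Treynor = (23.3% − 4.0%) / 0.42 = 45.952
Highest: Larkspur (45.952).

Larkspur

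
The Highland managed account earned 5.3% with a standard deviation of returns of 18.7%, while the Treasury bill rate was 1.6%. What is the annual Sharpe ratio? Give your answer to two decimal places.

Sharpe = (Rp − Rf) / σp = (5.3% − 1.6%) / 18.7% = 3.70% / 18.7% = 0.1979

0.20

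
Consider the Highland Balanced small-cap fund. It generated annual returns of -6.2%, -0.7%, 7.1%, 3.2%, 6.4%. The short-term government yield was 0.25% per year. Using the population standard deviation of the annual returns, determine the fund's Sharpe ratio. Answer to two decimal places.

μ = (-6.2 − 0.7 + 7.1 + 3.2 + 6.4) / 5 = 1.9600%
Population σ = √[Σ(r − μ)² / 5] = √[121.3320 / 5] = √24.2664 = 4.9261%
Sharpe = (μ − rf) / σ = (1.9600 − 0.25) / 4.9261 = 1.7100 / 4.9261 = 0.3471

0.35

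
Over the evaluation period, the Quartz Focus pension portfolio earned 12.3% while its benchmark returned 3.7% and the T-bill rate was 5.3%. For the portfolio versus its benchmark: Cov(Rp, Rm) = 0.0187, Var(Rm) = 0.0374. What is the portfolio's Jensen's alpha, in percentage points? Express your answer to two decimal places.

β = Cov / Var = 0.0187 / 0.0374 = 0.5000
E[R] = Rf + β(Rm − Rf) = 5.3% + 0.5000 × (3.7% − 5.3%) = 4.5000%
α = Rp − E[R] = 12.3% − 4.5000% = 7.8000

7.80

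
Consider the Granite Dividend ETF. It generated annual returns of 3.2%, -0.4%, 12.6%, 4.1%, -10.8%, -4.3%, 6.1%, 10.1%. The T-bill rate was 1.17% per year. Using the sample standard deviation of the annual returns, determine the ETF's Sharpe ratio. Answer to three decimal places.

r̄ = (3.2 − 0.4 + 12.6 + 4.1 − 10.8 − 4.3 + 6.1 + 10.1) / 8 = 2.5750%
Σ(r − r̄)² = (3.2 − 2.5750)² + (-0.4 − 2.5750)² + (12.6 − 2.5750)² + … = 407.2750
σ = √[407.2750 / 7] = 7.6277%
Sharpe = (r̄ − rf) / σ = (2.5750 − 1.17) / 7.6277 = 1.4050 / 7.6277 = 0.1842

0.184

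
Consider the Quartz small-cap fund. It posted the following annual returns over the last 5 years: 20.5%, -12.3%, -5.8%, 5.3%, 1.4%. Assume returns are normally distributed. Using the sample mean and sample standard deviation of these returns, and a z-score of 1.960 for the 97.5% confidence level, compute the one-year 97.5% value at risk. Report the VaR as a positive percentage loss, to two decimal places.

r̄ = (20.5 − 12.3 − 5.8 + 5.3 + 1.4) / 5 = 9.10 / 5 = 1.8200%
Sample std dev = √[618.6680 / 4] = 12.4365%
VaR = −(r̄ − z·σ) = −(1.8200 − 1.960 × 12.4365) = −(-22.5555) = 22.5555%

22.56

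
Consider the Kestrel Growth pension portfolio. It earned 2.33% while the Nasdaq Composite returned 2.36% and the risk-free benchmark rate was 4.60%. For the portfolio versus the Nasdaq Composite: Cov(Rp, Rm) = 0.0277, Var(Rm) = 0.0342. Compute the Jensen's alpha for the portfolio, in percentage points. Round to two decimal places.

-0.46

β = Cov / Var = 0.0277 / 0.0342 = 0.8099
E[R] = Rf + β(Rm − Rf) = 4.60% + 0.8099 × (2.36% − 4.60%) = 2.7858%
α = Rp − E[R] = 2.33% − 2.7858% = -0.4558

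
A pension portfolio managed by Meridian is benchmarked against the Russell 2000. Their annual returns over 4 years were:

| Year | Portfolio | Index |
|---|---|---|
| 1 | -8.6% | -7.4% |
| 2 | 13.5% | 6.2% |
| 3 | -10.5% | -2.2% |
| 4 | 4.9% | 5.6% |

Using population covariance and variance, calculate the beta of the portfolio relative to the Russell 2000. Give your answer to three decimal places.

r̄p = -0.1750%,  r̄m = 0.5500%
Cov = Σ(rp − r̄p)(rm − r̄m) / 4 = 49.5663
Var(rm) = Σ(rm − r̄m)² / 4 = 32.0475
β = Cov / Var = 49.5663 / 32.0475 = 1.5467

1.547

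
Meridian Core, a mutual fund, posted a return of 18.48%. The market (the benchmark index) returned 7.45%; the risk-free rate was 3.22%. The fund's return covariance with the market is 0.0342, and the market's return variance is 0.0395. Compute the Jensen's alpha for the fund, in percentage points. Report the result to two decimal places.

β = Cov / Var = 0.0342 / 0.0395 = 0.8658
E[R] = Rf + β(Rm − Rf) = 3.22% + 0.8658 × (7.45% − 3.22%) = 6.8823%
α = Rp − E[R] = 18.48% − 6.8823% = 11.5977

11.60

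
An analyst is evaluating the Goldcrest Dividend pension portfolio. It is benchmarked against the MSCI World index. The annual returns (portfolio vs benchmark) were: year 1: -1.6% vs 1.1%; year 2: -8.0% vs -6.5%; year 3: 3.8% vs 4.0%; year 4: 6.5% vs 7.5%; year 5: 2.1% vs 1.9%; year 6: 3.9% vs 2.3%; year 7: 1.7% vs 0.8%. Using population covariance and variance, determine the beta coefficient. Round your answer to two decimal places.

r̄p = 1.2000%,  r̄m = 1.5857%
Cov = Σ(rp − r̄p)(rm − r̄m) / 7 = 16.4557
Var(rm) = Σ(rm − r̄m)² / 7 = 15.3784
β = Cov / Var = 16.4557 / 15.3784 = 1.0701

1.07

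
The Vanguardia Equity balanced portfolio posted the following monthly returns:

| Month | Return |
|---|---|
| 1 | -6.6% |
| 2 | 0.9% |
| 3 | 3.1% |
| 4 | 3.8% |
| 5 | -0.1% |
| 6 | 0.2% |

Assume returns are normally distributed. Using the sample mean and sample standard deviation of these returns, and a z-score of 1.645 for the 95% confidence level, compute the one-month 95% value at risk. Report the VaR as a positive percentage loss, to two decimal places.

r̄ = (-6.6 + 0.9 + 3.1 + 3.8 − 0.1 + 0.2) / 6 = 0.2167%
Sample std dev = √[68.1883 / 5] = 3.6929%
VaR = −(r̄ − z·σ) = −(0.2167 − 1.645 × 3.6929) = −(-5.8581) = 5.8581%

5.86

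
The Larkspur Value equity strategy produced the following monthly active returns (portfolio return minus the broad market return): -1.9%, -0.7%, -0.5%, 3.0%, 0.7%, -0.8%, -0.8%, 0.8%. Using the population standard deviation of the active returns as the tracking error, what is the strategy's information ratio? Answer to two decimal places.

-0.02

Mean return r̄ = -0.20 / 8 = -0.0250%
Population σ = √[Σ(r − r̄)² / 8] = √[15.7550 / 8] = √1.9694 = 1.4034%
IR = r̄ / tracking error = -0.0250 / 1.4034 = -0.0178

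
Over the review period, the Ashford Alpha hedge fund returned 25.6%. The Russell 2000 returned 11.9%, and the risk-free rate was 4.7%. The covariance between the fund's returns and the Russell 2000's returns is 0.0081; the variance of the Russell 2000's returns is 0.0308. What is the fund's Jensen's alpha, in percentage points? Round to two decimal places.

β = Cov / Var = 0.0081 / 0.0308 = 0.2630
E[R] = Rf + β(Rm − Rf) = 4.7% + 0.2630 × (11.9% − 4.7%) = 6.5936%
α = Rp − E[R] = 25.6% − 6.5936% = 19.0064

19.01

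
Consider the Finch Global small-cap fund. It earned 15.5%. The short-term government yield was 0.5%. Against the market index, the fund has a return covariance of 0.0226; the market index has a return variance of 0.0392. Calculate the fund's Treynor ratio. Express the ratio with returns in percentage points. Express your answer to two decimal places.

26.02

β = Cov / Var = 0.0226 / 0.0392 = 0.5765
Treynor = (Rp − Rf) / β = (15.5% − 0.5%) / 0.5765 = 15.00 / 0.5765 = 26.0191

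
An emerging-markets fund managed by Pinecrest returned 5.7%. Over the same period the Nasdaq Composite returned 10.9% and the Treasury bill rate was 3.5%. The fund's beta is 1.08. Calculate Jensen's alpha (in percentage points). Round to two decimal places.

-5.79

CAPM expected return = Rf + β(Rm − Rf) = 3.5% + 1.08 × (10.9% − 3.5%) = 3.5 + 1.08 × 7.40 = 11.4920%
Jensen's α = Rp − E[R] = 5.7% − 11.4920% = -5.7920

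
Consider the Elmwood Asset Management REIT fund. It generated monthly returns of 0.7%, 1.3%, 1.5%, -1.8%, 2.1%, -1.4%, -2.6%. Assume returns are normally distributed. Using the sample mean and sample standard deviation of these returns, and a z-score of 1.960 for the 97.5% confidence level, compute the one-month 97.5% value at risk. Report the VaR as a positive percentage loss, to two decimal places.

3.68

μ = (0.7 + 1.3 + 1.5 − 1.8 + 2.1 − 1.4 − 2.6) / 7 = -0.20 / 7 = -0.0286%
Sample σ = √[Σ(r − μ)² / 6] = √[20.7943 / 6] = √3.4657 = 1.8616%
VaR = −(μ − z·σ) = −(-0.0286 − 1.960 × 1.8616) = −(-3.6773) = 3.6773%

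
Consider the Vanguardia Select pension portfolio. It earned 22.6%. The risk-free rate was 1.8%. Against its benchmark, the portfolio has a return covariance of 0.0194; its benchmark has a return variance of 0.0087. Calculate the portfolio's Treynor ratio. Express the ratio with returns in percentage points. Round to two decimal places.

β = Cov / Var = 0.0194 / 0.0087 = 2.2299
Treynor = (Rp − Rf) / β = (22.6% − 1.8%) / 2.2299 = 20.80 / 2.2299 = 9.3278

9.33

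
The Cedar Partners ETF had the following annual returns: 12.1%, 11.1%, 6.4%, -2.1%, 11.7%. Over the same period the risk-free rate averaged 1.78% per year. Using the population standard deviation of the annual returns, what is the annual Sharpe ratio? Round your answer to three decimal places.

r̄ = (12.1 + 11.1 + 6.4 − 2.1 + 11.7) / 5 = 7.8400%
Population σ = √[Σ(r − r̄)² / 5] = √[144.5520 / 5] = √28.9104 = 5.3768%
Sharpe = (r̄ − rf) / σ = (7.8400 − 1.78) / 5.3768 = 6.0600 / 5.3768 = 1.1271

1.127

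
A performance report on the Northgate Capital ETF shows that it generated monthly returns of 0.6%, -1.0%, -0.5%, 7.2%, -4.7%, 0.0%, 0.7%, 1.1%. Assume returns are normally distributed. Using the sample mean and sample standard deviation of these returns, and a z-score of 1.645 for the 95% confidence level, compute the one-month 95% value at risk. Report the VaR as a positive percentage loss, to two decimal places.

4.99

Mean return r̄ = 3.40 / 8 = 0.4250%
Sample σ = √[Σ(r − r̄)² / 7] = √[75.7950 / 7] = √10.8279 = 3.2906%
VaR = −(r̄ − z·σ) = −(0.4250 − 1.645 × 3.2906) = −(-4.9880) = 4.9880%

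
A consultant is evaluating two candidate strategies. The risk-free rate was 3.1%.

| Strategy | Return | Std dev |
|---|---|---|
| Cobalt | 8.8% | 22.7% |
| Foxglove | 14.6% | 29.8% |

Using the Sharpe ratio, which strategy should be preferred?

Foxglove

Cobalt: Sharpe ratio = (8.8% − 3.1%) / 22.7% = 0.251
Foxglove: Sharpe ratio = (14.6% − 3.1%) / 29.8% = 0.386
Highest: Foxglove (0.386).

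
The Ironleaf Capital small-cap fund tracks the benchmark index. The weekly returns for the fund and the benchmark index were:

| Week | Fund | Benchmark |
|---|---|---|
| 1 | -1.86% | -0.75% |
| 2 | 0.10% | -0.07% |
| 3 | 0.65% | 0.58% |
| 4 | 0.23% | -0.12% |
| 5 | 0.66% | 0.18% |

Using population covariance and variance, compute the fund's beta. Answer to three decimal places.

r̄p = -0.0440%,  r̄m = -0.0360%
Cov = Σ(rp − r̄p)(rm − r̄m) / 5 = 0.3697
Var(rm) = Σ(rm − r̄m)² / 5 = 0.1888
β = Cov / Var = 0.3697 / 0.1888 = 1.9582

1.958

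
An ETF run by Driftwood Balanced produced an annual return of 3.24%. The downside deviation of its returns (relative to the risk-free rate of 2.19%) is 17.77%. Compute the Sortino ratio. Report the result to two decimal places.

0.06

Sortino = (Rp − Rf) / σd = (3.24% − 2.19%) / 17.77% = 1.05% / 17.77% = 0.0591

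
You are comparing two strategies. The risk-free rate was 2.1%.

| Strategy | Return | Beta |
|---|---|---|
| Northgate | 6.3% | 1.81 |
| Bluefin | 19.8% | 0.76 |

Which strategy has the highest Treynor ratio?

Bluefin

Northgate: Treynor = (6.3% − 2.1%) / 1.81 = 2.320
Bluefin: Treynor = (19.8% − 2.1%) / 0.76 = 23.289
Highest: Bluefin (23.289).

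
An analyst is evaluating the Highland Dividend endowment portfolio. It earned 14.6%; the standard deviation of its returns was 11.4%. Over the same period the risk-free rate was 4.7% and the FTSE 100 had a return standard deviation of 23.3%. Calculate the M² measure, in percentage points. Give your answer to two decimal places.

24.93

Sharpe = (Rp − Rf) / σp = (14.6% − 4.7%) / 11.4% = 0.8684
M² = Rf + Sharpe × σm = 4.7% + 0.8684 × 23.3% = 24.9337%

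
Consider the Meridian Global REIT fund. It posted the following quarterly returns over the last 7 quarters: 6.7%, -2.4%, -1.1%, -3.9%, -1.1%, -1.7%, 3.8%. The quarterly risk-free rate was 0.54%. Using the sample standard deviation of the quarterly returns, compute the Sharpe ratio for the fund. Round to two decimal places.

Mean return r̄ = 0.30 / 7 = 0.0429%
Σ(r − r̄)² = 85.5971; sample σ = √(85.5971/6) = 3.7771%
Sharpe = (r̄ − rf) / σ = (0.0429 − 0.54) / 3.7771 = -0.4971 / 3.7771 = -0.1316

-0.13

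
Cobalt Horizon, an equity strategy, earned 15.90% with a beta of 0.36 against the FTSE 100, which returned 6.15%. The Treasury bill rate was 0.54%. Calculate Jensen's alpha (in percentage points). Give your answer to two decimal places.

CAPM expected return = Rf + β(Rm − Rf) = 0.54% + 0.36 × (6.15% − 0.54%) = 0.54 + 0.36 × 5.61 = 2.5596%
Jensen's α = Rp − E[R] = 15.90% − 2.5596% = 13.3404

13.34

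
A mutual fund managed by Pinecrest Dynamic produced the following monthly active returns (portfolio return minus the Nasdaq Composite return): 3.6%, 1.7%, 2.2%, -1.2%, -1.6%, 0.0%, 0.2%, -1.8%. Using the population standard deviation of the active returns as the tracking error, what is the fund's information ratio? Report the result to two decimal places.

r̄ = (3.6 + 1.7 + 2.2 − 1.2 − 1.6 + 0 + 0.2 − 1.8) / 8 = 0.3875%
Population std dev = √[26.7688 / 8] = 1.8292%
IR = r̄ / tracking error = 0.3875 / 1.8292 = 0.2118

0.21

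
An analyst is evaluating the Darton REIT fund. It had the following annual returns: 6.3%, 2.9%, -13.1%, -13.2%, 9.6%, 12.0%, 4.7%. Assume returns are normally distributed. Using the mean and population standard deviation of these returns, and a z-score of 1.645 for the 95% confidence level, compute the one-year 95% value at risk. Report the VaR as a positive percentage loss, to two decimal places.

r̄ = (6.3 + 2.9 − 13.1 − 13.2 + 9.6 + 12 + 4.7) / 7 = 1.3143%
Population std dev = √[640.1086 / 7] = 9.5626%
VaR = −(r̄ − z·σ) = −(1.3143 − 1.645 × 9.5626) = −(-14.4162) = 14.4162%

14.42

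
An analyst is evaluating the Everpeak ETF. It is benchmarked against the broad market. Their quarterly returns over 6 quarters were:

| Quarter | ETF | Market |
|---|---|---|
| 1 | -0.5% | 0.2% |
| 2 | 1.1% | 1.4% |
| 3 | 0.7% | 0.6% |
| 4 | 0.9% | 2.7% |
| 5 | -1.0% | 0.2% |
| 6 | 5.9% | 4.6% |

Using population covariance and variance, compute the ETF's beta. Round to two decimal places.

1.30

r̄p = 1.1833%,  r̄m = 1.6167%
Cov = Σ(rp − r̄p)(rm − r̄m) / 6 = 3.2919
Var(rm) = Σ(rm − r̄m)² / 6 = 2.5281
β = Cov / Var = 3.2919 / 2.5281 = 1.3021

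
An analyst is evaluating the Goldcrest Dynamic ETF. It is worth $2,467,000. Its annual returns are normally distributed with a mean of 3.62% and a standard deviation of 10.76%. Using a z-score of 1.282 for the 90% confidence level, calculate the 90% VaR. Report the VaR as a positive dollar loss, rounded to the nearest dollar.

Return at the 90% tail: μ − z·σ = 3.62% − 1.282 × 10.76% = 3.62 − 13.79432 = -10.17432%
VaR = −(-10.17432%) × $2,467,000 = 10.17432% × $2,467,000 = $251,000

$251,000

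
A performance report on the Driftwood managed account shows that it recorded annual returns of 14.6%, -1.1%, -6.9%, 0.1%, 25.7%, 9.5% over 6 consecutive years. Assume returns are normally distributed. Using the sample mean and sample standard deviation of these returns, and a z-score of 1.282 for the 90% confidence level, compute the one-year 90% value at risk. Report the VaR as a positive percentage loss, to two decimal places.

8.40

Mean return μ = 41.90 / 6 = 6.9833%
Sample std dev = √[720.1283 / 5] = 12.0011%
VaR = −(μ − z·σ) = −(6.9833 − 1.282 × 12.0011) = −(-8.4021) = 8.4021%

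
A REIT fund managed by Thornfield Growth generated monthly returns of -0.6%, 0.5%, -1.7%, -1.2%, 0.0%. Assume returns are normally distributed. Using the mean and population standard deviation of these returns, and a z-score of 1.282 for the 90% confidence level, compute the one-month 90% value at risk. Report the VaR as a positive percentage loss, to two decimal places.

1.62

r̄ = (-0.6 + 0.5 − 1.7 − 1.2 + 0) / 5 = -0.6000%
Population std dev = √[3.1400 / 5] = 0.7925%
VaR = −(r̄ − z·σ) = −(-0.6000 − 1.282 × 0.7925) = −(-1.6160) = 1.6160%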